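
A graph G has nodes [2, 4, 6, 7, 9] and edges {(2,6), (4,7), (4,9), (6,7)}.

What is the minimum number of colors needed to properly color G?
Clique number ω(G) = 2 (lower bound: χ ≥ ω).
The graph is bipartite (no odd cycle), so 2 colors suffice: χ(G) = 2.
A valid 2-coloring: color 1: [4, 6]; color 2: [2, 7, 9].

χ(G) = 2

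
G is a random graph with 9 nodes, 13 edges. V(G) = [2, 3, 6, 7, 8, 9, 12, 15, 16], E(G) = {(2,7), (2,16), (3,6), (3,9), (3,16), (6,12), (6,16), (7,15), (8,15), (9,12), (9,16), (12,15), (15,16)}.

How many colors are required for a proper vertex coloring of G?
χ(G) = 3

Clique number ω(G) = 3 (lower bound: χ ≥ ω).
The clique on [3, 9, 16] has size 3, forcing χ ≥ 3, and the coloring below uses 3 colors, so χ(G) = 3.
A valid 3-coloring: color 1: [7, 8, 12, 16]; color 2: [2, 6, 9, 15]; color 3: [3].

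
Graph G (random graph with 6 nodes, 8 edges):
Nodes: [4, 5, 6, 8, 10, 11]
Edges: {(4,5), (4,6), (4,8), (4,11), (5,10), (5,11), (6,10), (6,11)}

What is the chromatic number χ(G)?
Clique number ω(G) = 3 (lower bound: χ ≥ ω).
The clique on [4, 5, 11] has size 3, forcing χ ≥ 3, and the coloring below uses 3 colors, so χ(G) = 3.
A valid 3-coloring: color 1: [4, 10]; color 2: [5, 6, 8]; color 3: [11].

χ(G) = 3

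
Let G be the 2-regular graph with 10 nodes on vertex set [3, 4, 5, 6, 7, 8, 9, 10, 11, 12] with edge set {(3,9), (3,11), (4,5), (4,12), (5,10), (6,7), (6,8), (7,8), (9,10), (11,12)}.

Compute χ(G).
Clique number ω(G) = 3 (lower bound: χ ≥ ω).
The clique on [6, 7, 8] has size 3, forcing χ ≥ 3, and the coloring below uses 3 colors, so χ(G) = 3.
A valid 3-coloring: color 1: [3, 4, 8, 10]; color 2: [5, 7, 9, 11]; color 3: [6, 12].

χ(G) = 3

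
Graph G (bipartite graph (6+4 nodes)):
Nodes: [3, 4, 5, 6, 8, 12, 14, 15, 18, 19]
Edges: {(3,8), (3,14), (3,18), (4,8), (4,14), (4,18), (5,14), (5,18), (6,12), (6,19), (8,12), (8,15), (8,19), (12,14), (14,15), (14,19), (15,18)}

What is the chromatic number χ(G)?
Clique number ω(G) = 2 (lower bound: χ ≥ ω).
The graph is bipartite (no odd cycle), so 2 colors suffice: χ(G) = 2.
A valid 2-coloring: color 1: [6, 8, 14, 18]; color 2: [3, 4, 5, 12, 15, 19].

χ(G) = 2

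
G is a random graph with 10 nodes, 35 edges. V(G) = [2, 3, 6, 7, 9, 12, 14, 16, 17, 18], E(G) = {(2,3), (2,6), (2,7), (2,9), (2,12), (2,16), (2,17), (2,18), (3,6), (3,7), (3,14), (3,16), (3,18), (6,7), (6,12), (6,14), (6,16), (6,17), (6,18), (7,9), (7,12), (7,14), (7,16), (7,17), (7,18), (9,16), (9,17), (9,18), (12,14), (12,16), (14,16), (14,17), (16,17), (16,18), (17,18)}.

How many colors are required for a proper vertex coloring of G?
χ(G) = 6

Clique number ω(G) = 6 (lower bound: χ ≥ ω).
The clique on [2, 7, 9, 16, 17, 18] has size 6, forcing χ ≥ 6, and the coloring below uses 6 colors, so χ(G) = 6.
A valid 6-coloring: color 1: [7]; color 2: [16]; color 3: [6, 9]; color 4: [2, 14]; color 5: [3, 12, 17]; color 6: [18].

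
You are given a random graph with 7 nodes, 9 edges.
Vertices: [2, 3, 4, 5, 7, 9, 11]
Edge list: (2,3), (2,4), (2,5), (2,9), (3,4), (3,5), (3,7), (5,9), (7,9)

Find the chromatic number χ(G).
Clique number ω(G) = 3 (lower bound: χ ≥ ω).
The clique on [2, 5, 9] has size 3, forcing χ ≥ 3, and the coloring below uses 3 colors, so χ(G) = 3.
A valid 3-coloring: color 1: [3, 9, 11]; color 2: [2, 7]; color 3: [4, 5].

χ(G) = 3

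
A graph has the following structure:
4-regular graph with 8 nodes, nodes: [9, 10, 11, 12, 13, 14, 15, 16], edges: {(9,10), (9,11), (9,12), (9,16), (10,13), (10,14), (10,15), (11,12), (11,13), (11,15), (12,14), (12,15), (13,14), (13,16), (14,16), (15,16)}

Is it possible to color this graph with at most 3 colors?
A valid 3-coloring: color 1: [9, 13, 15]; color 2: [11, 14]; color 3: [10, 12, 16].
(χ(G) = 3 ≤ 3.)

Yes, G is 3-colorable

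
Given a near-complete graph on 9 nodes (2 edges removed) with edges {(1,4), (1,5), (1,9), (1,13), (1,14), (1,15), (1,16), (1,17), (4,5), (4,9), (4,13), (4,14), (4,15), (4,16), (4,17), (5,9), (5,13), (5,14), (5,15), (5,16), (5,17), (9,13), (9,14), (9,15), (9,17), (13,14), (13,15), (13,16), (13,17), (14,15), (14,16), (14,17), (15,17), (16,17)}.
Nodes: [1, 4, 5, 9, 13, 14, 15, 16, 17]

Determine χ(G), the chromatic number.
χ(G) = 8

Clique number ω(G) = 8 (lower bound: χ ≥ ω).
The clique on [1, 4, 5, 9, 13, 14, 15, 17] has size 8, forcing χ ≥ 8, and the coloring below uses 8 colors, so χ(G) = 8.
A valid 8-coloring: color 1: [4]; color 2: [13]; color 3: [17]; color 4: [1]; color 5: [14]; color 6: [5]; color 7: [9, 16]; color 8: [15].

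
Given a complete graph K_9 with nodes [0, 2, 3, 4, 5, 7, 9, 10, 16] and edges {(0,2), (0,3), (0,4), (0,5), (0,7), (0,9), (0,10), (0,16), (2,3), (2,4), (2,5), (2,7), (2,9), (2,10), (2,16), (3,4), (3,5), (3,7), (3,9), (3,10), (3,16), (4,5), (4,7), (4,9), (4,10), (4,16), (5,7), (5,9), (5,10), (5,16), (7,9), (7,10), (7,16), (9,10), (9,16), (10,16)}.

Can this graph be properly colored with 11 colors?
A valid 11-coloring: color 1: [16]; color 2: [10]; color 3: [0]; color 4: [3]; color 5: [7]; color 6: [2]; color 7: [5]; color 8: [4]; color 9: [9].
(χ(G) = 9 ≤ 11.)

Yes, G is 11-colorable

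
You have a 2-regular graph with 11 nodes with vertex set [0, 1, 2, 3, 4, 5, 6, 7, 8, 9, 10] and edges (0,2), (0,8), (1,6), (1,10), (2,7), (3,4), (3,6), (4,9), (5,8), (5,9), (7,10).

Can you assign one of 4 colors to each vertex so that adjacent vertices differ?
A valid 4-coloring: color 1: [2, 4, 5, 6, 10]; color 2: [0, 1, 3, 7, 9]; color 3: [8].
(χ(G) = 3 ≤ 4.)

Yes, G is 4-colorable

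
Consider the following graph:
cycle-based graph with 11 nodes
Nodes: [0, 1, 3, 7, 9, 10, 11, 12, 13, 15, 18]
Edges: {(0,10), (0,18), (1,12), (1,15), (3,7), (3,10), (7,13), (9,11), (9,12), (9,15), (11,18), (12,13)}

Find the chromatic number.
Clique number ω(G) = 2 (lower bound: χ ≥ ω).
Odd cycle [0, 10, 3, 7, 13, 12, 9, 11, 18] needs 3 colors (χ ≥ 3).
The coloring below uses 3 colors, so χ(G) = 3.
A valid 3-coloring: color 1: [0, 3, 11, 12, 15]; color 2: [1, 7, 9, 10, 18]; color 3: [13].

χ(G) = 3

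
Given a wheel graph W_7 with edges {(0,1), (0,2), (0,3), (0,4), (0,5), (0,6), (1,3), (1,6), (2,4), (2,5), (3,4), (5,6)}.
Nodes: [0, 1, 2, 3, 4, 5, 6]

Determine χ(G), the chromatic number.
Clique number ω(G) = 3 (lower bound: χ ≥ ω).
The clique on [0, 1, 3] has size 3, forcing χ ≥ 3, and the coloring below uses 3 colors, so χ(G) = 3.
A valid 3-coloring: color 1: [0]; color 2: [2, 3, 6]; color 3: [1, 4, 5].

χ(G) = 3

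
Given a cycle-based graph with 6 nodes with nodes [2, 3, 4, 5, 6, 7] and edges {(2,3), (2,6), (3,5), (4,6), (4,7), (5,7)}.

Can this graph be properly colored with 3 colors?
Yes, G is 3-colorable

A valid 3-coloring: color 1: [3, 6, 7]; color 2: [2, 4, 5].
(χ(G) = 2 ≤ 3.)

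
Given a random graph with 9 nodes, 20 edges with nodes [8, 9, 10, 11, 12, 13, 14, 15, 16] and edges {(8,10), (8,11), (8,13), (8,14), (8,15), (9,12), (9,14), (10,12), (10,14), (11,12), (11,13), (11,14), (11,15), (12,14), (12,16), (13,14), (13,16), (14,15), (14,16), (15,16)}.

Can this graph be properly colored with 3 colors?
The clique on vertices [8, 11, 13, 14] has size 4 > 3, so it alone needs 4 colors.

No, G is not 3-colorable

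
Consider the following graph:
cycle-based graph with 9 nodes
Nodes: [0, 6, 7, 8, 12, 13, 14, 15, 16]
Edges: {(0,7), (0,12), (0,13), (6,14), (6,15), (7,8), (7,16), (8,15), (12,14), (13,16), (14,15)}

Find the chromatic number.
Clique number ω(G) = 3 (lower bound: χ ≥ ω).
The clique on [6, 14, 15] has size 3, forcing χ ≥ 3, and the coloring below uses 3 colors, so χ(G) = 3.
A valid 3-coloring: color 1: [7, 12, 13, 15]; color 2: [0, 8, 14, 16]; color 3: [6].

χ(G) = 3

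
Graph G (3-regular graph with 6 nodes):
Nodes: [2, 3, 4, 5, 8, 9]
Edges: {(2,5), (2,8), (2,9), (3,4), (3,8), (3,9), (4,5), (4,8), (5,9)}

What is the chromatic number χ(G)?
χ(G) = 3

Clique number ω(G) = 3 (lower bound: χ ≥ ω).
The clique on [2, 5, 9] has size 3, forcing χ ≥ 3, and the coloring below uses 3 colors, so χ(G) = 3.
A valid 3-coloring: color 1: [2, 4]; color 2: [3, 5]; color 3: [8, 9].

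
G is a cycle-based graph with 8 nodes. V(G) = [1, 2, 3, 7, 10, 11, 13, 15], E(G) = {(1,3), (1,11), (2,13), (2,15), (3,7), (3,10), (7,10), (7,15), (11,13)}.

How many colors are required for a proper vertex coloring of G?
Clique number ω(G) = 3 (lower bound: χ ≥ ω).
The clique on [3, 7, 10] has size 3, forcing χ ≥ 3, and the coloring below uses 3 colors, so χ(G) = 3.
A valid 3-coloring: color 1: [1, 7, 13]; color 2: [3, 11, 15]; color 3: [2, 10].

χ(G) = 3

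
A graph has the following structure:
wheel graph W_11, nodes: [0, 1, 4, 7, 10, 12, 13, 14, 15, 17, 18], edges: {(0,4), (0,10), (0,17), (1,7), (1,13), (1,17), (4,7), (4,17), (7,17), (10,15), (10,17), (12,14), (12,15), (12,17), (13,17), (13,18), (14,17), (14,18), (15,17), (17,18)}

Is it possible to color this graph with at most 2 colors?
No, G is not 2-colorable

The clique on vertices [0, 10, 17] has size 3 > 2, so it alone needs 3 colors.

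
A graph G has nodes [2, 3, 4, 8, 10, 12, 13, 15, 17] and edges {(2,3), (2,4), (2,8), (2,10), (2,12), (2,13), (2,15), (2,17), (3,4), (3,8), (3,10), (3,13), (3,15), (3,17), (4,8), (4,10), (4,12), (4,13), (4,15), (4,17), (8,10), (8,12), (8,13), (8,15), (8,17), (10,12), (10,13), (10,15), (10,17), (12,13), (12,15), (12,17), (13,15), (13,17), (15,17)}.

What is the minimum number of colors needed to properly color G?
χ(G) = 8

Clique number ω(G) = 8 (lower bound: χ ≥ ω).
The clique on [2, 3, 4, 8, 10, 13, 15, 17] has size 8, forcing χ ≥ 8, and the coloring below uses 8 colors, so χ(G) = 8.
A valid 8-coloring: color 1: [15]; color 2: [4]; color 3: [10]; color 4: [13]; color 5: [8]; color 6: [17]; color 7: [2]; color 8: [3, 12].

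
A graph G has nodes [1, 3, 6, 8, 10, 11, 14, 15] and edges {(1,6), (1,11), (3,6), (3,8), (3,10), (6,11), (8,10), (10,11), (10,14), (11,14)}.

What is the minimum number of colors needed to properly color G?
Clique number ω(G) = 3 (lower bound: χ ≥ ω).
The clique on [1, 6, 11] has size 3, forcing χ ≥ 3, and the coloring below uses 3 colors, so χ(G) = 3.
A valid 3-coloring: color 1: [3, 11, 15]; color 2: [1, 10]; color 3: [6, 8, 14].

χ(G) = 3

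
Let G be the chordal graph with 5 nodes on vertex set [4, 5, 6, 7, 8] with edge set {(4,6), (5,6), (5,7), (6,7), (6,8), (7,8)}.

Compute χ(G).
Clique number ω(G) = 3 (lower bound: χ ≥ ω).
The clique on [6, 7, 8] has size 3, forcing χ ≥ 3, and the coloring below uses 3 colors, so χ(G) = 3.
A valid 3-coloring: color 1: [6]; color 2: [4, 7]; color 3: [5, 8].

χ(G) = 3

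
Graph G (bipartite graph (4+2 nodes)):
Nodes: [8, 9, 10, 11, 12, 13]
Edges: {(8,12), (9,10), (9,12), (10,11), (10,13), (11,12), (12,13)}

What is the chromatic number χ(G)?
Clique number ω(G) = 2 (lower bound: χ ≥ ω).
The graph is bipartite (no odd cycle), so 2 colors suffice: χ(G) = 2.
A valid 2-coloring: color 1: [10, 12]; color 2: [8, 9, 11, 13].

χ(G) = 2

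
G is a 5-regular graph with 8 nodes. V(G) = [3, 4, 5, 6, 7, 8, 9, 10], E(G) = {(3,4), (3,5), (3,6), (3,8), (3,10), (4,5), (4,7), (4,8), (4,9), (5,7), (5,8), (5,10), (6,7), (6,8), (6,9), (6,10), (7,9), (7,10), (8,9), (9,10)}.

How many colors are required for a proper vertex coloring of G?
χ(G) = 4

Clique number ω(G) = 4 (lower bound: χ ≥ ω).
The clique on [6, 7, 9, 10] has size 4, forcing χ ≥ 4, and the coloring below uses 4 colors, so χ(G) = 4.
A valid 4-coloring: color 1: [3, 7]; color 2: [4, 6]; color 3: [5, 9]; color 4: [8, 10].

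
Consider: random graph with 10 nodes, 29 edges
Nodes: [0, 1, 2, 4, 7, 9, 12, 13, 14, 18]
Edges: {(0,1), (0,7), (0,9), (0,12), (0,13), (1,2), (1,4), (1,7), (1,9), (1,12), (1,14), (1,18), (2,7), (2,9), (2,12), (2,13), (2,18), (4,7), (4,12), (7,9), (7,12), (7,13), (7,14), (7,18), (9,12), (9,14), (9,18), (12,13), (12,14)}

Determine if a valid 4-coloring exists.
No, G is not 4-colorable

The clique on vertices [1, 2, 7, 9, 18] has size 5 > 4, so it alone needs 5 colors.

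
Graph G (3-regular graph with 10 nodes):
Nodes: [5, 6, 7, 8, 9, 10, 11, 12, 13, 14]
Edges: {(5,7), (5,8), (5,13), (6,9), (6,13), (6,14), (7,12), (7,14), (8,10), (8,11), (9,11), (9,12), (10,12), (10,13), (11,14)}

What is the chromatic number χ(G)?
Clique number ω(G) = 2 (lower bound: χ ≥ ω).
Odd cycle [11, 8, 5, 7, 14] needs 3 colors (χ ≥ 3).
The coloring below uses 3 colors, so χ(G) = 3.
A valid 3-coloring: color 1: [7, 8, 9, 13]; color 2: [5, 12, 14]; color 3: [6, 10, 11].

χ(G) = 3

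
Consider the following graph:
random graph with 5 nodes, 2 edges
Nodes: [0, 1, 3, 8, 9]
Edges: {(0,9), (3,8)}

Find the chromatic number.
Clique number ω(G) = 2 (lower bound: χ ≥ ω).
The graph is bipartite (no odd cycle), so 2 colors suffice: χ(G) = 2.
A valid 2-coloring: color 1: [1, 8, 9]; color 2: [0, 3].

χ(G) = 2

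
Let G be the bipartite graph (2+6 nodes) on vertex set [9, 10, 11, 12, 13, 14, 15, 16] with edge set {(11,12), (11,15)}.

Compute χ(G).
Clique number ω(G) = 2 (lower bound: χ ≥ ω).
The graph is bipartite (no odd cycle), so 2 colors suffice: χ(G) = 2.
A valid 2-coloring: color 1: [9, 10, 11, 13, 14, 16]; color 2: [12, 15].

χ(G) = 2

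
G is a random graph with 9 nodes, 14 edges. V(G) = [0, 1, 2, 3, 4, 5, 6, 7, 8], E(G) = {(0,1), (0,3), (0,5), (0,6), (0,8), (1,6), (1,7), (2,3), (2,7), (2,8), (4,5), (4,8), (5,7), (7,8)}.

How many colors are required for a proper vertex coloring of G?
χ(G) = 3

Clique number ω(G) = 3 (lower bound: χ ≥ ω).
The clique on [0, 1, 6] has size 3, forcing χ ≥ 3, and the coloring below uses 3 colors, so χ(G) = 3.
A valid 3-coloring: color 1: [0, 4, 7]; color 2: [1, 3, 5, 8]; color 3: [2, 6].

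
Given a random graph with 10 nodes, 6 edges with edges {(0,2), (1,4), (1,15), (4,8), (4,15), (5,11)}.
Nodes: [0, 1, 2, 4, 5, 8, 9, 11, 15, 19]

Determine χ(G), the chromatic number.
χ(G) = 3

Clique number ω(G) = 3 (lower bound: χ ≥ ω).
The clique on [1, 4, 15] has size 3, forcing χ ≥ 3, and the coloring below uses 3 colors, so χ(G) = 3.
A valid 3-coloring: color 1: [0, 4, 9, 11, 19]; color 2: [2, 5, 8, 15]; color 3: [1].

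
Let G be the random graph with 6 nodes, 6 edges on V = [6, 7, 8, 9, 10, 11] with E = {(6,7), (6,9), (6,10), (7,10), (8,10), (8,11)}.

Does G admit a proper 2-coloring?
No, G is not 2-colorable

The clique on vertices [6, 7, 10] has size 3 > 2, so it alone needs 3 colors.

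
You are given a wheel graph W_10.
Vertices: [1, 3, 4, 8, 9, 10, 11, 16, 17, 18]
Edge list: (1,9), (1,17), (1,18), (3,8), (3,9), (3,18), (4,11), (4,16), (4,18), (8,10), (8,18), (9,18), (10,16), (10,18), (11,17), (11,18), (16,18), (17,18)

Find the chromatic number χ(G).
χ(G) = 4

Clique number ω(G) = 3 (lower bound: χ ≥ ω).
Odd cycle [3, 9, 1, 17, 11, 4, 16, 10, 8] needs 3 colors (χ ≥ 3).
Vertex 18 is adjacent to every vertex of [1, 3, 4, 8, 9, 10, 11, 16, 17], which already need 3 colors among themselves, so 18 needs a new color (χ ≥ 4).
The coloring below uses 4 colors, so χ(G) = 4.
A valid 4-coloring: color 1: [18]; color 2: [1, 3, 10, 11]; color 3: [4, 8, 9, 17]; color 4: [16].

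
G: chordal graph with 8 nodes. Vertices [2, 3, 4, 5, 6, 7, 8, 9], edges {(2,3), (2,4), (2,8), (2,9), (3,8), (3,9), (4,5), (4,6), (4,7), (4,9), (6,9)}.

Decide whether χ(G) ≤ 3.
A valid 3-coloring: color 1: [3, 4]; color 2: [2, 5, 6, 7]; color 3: [8, 9].
(χ(G) = 3 ≤ 3.)

Yes, G is 3-colorable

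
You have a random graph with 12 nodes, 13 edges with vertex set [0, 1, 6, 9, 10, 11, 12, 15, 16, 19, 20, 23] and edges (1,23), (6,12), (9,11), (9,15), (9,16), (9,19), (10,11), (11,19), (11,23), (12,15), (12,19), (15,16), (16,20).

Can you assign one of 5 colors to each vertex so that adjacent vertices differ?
A valid 5-coloring: color 1: [0, 9, 10, 12, 20, 23]; color 2: [1, 6, 11, 15]; color 3: [16, 19].
(χ(G) = 3 ≤ 5.)

Yes, G is 5-colorable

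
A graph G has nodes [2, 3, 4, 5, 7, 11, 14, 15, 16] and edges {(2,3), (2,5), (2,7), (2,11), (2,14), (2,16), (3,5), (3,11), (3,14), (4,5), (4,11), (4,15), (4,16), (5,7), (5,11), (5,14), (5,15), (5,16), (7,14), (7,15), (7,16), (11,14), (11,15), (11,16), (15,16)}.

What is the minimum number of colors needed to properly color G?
χ(G) = 5

Clique number ω(G) = 5 (lower bound: χ ≥ ω).
The clique on [2, 3, 5, 11, 14] has size 5, forcing χ ≥ 5, and the coloring below uses 5 colors, so χ(G) = 5.
A valid 5-coloring: color 1: [5]; color 2: [7, 11]; color 3: [3, 16]; color 4: [2, 4]; color 5: [14, 15].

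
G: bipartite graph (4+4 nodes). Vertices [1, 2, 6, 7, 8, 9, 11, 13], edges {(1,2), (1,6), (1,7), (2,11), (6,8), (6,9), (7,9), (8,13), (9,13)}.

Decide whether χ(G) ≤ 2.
A valid 2-coloring: color 1: [2, 6, 7, 13]; color 2: [1, 8, 9, 11].
(χ(G) = 2 ≤ 2.)

Yes, G is 2-colorable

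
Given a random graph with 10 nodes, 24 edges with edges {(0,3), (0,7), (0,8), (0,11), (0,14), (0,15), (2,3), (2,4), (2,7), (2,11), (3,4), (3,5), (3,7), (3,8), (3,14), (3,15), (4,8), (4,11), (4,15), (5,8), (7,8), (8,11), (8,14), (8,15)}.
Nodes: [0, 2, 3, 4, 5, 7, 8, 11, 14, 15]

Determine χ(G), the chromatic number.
χ(G) = 4

Clique number ω(G) = 4 (lower bound: χ ≥ ω).
The clique on [0, 3, 7, 8] has size 4, forcing χ ≥ 4, and the coloring below uses 4 colors, so χ(G) = 4.
A valid 4-coloring: color 1: [3, 11]; color 2: [2, 8]; color 3: [0, 4, 5]; color 4: [7, 14, 15].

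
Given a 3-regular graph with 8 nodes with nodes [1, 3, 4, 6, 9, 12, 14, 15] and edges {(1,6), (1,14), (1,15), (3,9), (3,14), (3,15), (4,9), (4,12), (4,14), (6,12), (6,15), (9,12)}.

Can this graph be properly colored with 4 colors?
Yes, G is 4-colorable

A valid 4-coloring: color 1: [3, 4, 6]; color 2: [1, 9]; color 3: [12, 14, 15].
(χ(G) = 3 ≤ 4.)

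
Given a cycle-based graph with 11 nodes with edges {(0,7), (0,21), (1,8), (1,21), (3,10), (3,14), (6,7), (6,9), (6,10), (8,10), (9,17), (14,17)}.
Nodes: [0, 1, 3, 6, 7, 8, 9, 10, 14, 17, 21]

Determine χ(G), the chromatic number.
χ(G) = 3

Clique number ω(G) = 2 (lower bound: χ ≥ ω).
Odd cycle [6, 10, 8, 1, 21, 0, 7] needs 3 colors (χ ≥ 3).
The coloring below uses 3 colors, so χ(G) = 3.
A valid 3-coloring: color 1: [0, 3, 6, 8, 17]; color 2: [1, 7, 9, 10, 14]; color 3: [21].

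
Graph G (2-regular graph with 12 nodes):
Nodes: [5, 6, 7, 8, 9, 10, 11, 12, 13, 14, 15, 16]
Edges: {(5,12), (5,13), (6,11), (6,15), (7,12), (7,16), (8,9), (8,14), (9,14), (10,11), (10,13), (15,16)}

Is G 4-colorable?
A valid 4-coloring: color 1: [11, 12, 13, 14, 15]; color 2: [5, 6, 7, 8, 10]; color 3: [9, 16].
(χ(G) = 3 ≤ 4.)

Yes, G is 4-colorable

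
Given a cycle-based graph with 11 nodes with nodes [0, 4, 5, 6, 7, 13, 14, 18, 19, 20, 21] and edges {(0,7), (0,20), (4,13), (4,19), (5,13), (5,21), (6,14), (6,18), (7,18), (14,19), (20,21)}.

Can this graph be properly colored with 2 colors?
No, G is not 2-colorable

Odd cycle [19, 14, 6, 18, 7, 0, 20, 21, 5, 13, 4] needs 3 colors (χ ≥ 3).
Hence χ(G) ≥ 3 > 2, so no proper 2-coloring exists.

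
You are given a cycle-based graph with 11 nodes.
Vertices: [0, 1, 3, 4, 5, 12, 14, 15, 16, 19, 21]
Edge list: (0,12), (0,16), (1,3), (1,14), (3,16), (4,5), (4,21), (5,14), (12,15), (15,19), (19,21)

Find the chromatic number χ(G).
χ(G) = 3

Clique number ω(G) = 2 (lower bound: χ ≥ ω).
Odd cycle [19, 15, 12, 0, 16, 3, 1, 14, 5, 4, 21] needs 3 colors (χ ≥ 3).
The coloring below uses 3 colors, so χ(G) = 3.
A valid 3-coloring: color 1: [1, 4, 12, 16, 19]; color 2: [0, 3, 14, 15, 21]; color 3: [5].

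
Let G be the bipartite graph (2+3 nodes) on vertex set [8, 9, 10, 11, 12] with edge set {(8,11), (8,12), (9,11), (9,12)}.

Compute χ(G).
χ(G) = 2

Clique number ω(G) = 2 (lower bound: χ ≥ ω).
The graph is bipartite (no odd cycle), so 2 colors suffice: χ(G) = 2.
A valid 2-coloring: color 1: [8, 9, 10]; color 2: [11, 12].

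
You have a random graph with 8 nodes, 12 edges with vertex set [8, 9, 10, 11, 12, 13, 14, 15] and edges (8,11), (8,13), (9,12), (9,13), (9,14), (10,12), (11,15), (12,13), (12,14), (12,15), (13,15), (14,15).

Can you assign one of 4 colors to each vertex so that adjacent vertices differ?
A valid 4-coloring: color 1: [8, 12]; color 2: [10, 11, 13, 14]; color 3: [9, 15].
(χ(G) = 3 ≤ 4.)

Yes, G is 4-colorable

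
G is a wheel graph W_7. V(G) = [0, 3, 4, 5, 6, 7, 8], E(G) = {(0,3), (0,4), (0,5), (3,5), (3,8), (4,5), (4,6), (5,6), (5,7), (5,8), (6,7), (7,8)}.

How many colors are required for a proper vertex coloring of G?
χ(G) = 3

Clique number ω(G) = 3 (lower bound: χ ≥ ω).
The clique on [0, 3, 5] has size 3, forcing χ ≥ 3, and the coloring below uses 3 colors, so χ(G) = 3.
A valid 3-coloring: color 1: [5]; color 2: [3, 4, 7]; color 3: [0, 6, 8].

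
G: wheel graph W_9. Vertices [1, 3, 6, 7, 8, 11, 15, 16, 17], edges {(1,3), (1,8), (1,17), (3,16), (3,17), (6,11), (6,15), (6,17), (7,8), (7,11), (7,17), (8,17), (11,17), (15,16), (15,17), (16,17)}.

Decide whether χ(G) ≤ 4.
A valid 4-coloring: color 1: [17]; color 2: [3, 8, 11, 15]; color 3: [1, 6, 7, 16].
(χ(G) = 3 ≤ 4.)

Yes, G is 4-colorable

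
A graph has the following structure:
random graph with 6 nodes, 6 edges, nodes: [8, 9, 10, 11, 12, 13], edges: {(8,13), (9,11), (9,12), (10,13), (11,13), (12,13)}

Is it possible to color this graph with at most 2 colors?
Yes, G is 2-colorable

A valid 2-coloring: color 1: [9, 13]; color 2: [8, 10, 11, 12].
(χ(G) = 2 ≤ 2.)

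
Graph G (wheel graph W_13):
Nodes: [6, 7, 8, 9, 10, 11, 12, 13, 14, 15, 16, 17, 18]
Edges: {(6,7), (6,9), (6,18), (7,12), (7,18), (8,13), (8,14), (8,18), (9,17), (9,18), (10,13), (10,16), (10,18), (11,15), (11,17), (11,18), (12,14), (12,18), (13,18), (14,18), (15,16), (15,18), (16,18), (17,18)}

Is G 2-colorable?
The clique on vertices [6, 9, 18] has size 3 > 2, so it alone needs 3 colors.

No, G is not 2-colorable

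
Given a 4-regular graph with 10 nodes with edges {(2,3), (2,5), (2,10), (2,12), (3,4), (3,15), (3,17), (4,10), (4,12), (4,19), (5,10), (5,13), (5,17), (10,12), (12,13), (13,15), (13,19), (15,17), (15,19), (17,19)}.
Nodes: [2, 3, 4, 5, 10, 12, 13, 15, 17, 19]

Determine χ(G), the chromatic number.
Clique number ω(G) = 3 (lower bound: χ ≥ ω).
The clique on [2, 10, 12] has size 3, forcing χ ≥ 3, and the coloring below uses 3 colors, so χ(G) = 3.
A valid 3-coloring: color 1: [3, 5, 12, 19]; color 2: [10, 13, 17]; color 3: [2, 4, 15].

χ(G) = 3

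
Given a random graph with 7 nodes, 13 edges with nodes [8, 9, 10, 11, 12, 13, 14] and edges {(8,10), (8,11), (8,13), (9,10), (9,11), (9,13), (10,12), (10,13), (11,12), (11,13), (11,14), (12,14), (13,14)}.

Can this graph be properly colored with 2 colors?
No, G is not 2-colorable

The clique on vertices [8, 10, 13] has size 3 > 2, so it alone needs 3 colors.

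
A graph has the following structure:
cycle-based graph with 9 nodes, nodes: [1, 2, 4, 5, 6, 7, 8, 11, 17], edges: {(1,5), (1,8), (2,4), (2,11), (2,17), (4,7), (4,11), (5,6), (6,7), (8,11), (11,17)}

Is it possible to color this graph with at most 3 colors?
Yes, G is 3-colorable

A valid 3-coloring: color 1: [5, 7, 11]; color 2: [2, 6, 8]; color 3: [1, 4, 17].
(χ(G) = 3 ≤ 3.)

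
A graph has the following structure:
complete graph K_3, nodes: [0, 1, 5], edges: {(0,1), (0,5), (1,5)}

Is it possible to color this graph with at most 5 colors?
Yes, G is 5-colorable

A valid 5-coloring: color 1: [5]; color 2: [1]; color 3: [0].
(χ(G) = 3 ≤ 5.)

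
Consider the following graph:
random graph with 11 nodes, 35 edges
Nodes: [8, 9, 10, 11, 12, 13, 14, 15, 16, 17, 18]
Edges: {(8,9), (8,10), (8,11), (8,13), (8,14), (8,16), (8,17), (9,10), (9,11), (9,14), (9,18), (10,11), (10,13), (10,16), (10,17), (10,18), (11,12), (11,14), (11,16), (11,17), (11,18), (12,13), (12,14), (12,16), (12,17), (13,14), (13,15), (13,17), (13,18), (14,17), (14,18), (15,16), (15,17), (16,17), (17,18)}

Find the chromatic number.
χ(G) = 5

Clique number ω(G) = 5 (lower bound: χ ≥ ω).
The clique on [8, 10, 11, 16, 17] has size 5, forcing χ ≥ 5, and the coloring below uses 5 colors, so χ(G) = 5.
A valid 5-coloring: color 1: [9, 17]; color 2: [11, 13]; color 3: [10, 14, 15]; color 4: [8, 12, 18]; color 5: [16].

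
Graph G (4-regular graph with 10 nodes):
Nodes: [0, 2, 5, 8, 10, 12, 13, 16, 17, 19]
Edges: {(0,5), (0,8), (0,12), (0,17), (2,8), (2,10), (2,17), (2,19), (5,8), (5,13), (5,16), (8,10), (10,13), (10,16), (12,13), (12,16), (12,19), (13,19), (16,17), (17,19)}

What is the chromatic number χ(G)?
Clique number ω(G) = 3 (lower bound: χ ≥ ω).
The clique on [0, 5, 8] has size 3, forcing χ ≥ 3, and the coloring below uses 3 colors, so χ(G) = 3.
A valid 3-coloring: color 1: [5, 10, 12, 17]; color 2: [8, 16, 19]; color 3: [0, 2, 13].

χ(G) = 3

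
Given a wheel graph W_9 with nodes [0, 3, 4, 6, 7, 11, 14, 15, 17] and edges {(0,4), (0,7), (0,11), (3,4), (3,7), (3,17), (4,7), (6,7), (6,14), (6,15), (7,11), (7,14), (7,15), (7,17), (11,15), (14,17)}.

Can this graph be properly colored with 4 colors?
A valid 4-coloring: color 1: [7]; color 2: [4, 6, 11, 17]; color 3: [0, 3, 14, 15].
(χ(G) = 3 ≤ 4.)

Yes, G is 4-colorable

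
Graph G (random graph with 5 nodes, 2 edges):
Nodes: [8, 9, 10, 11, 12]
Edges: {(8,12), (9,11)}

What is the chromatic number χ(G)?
χ(G) = 2

Clique number ω(G) = 2 (lower bound: χ ≥ ω).
The graph is bipartite (no odd cycle), so 2 colors suffice: χ(G) = 2.
A valid 2-coloring: color 1: [10, 11, 12]; color 2: [8, 9].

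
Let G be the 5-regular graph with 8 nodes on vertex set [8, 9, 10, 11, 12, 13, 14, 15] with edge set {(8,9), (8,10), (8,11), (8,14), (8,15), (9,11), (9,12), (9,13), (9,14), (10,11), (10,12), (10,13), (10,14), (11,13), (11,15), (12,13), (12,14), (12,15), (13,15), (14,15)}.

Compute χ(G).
Clique number ω(G) = 3 (lower bound: χ ≥ ω).
Odd cycle [8, 14, 12, 13, 11] needs 3 colors (χ ≥ 3).
Vertex 9 is adjacent to every vertex of [8, 11, 12, 13, 14], which already need 3 colors among themselves, so 9 needs a new color (χ ≥ 4).
The coloring below uses 4 colors, so χ(G) = 4.
A valid 4-coloring: color 1: [8, 13]; color 2: [9, 10, 15]; color 3: [11, 14]; color 4: [12].

χ(G) = 4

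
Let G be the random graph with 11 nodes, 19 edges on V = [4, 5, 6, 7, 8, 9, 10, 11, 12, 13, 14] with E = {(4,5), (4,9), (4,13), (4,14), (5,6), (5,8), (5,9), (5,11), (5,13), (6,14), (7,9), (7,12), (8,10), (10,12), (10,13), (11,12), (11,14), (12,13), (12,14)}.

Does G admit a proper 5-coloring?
Yes, G is 5-colorable

A valid 5-coloring: color 1: [5, 12]; color 2: [4, 6, 7, 10, 11]; color 3: [8, 9, 13, 14].
(χ(G) = 3 ≤ 5.)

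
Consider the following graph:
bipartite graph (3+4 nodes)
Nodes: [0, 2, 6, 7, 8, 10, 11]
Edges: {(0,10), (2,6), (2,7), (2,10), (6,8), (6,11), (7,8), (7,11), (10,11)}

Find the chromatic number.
Clique number ω(G) = 2 (lower bound: χ ≥ ω).
The graph is bipartite (no odd cycle), so 2 colors suffice: χ(G) = 2.
A valid 2-coloring: color 1: [6, 7, 10]; color 2: [0, 2, 8, 11].

χ(G) = 2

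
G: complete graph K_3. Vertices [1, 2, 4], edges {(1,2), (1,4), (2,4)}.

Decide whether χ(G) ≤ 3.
Yes, G is 3-colorable

A valid 3-coloring: color 1: [4]; color 2: [2]; color 3: [1].
(χ(G) = 3 ≤ 3.)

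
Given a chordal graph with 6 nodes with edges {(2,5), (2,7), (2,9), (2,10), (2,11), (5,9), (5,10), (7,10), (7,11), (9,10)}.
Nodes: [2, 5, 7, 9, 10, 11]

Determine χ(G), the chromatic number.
χ(G) = 4

Clique number ω(G) = 4 (lower bound: χ ≥ ω).
The clique on [2, 5, 9, 10] has size 4, forcing χ ≥ 4, and the coloring below uses 4 colors, so χ(G) = 4.
A valid 4-coloring: color 1: [2]; color 2: [10, 11]; color 3: [5, 7]; color 4: [9].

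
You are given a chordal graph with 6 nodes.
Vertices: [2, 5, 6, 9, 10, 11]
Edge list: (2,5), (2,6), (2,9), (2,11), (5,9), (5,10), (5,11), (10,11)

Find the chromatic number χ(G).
Clique number ω(G) = 3 (lower bound: χ ≥ ω).
The clique on [2, 5, 9] has size 3, forcing χ ≥ 3, and the coloring below uses 3 colors, so χ(G) = 3.
A valid 3-coloring: color 1: [5, 6]; color 2: [2, 10]; color 3: [9, 11].

χ(G) = 3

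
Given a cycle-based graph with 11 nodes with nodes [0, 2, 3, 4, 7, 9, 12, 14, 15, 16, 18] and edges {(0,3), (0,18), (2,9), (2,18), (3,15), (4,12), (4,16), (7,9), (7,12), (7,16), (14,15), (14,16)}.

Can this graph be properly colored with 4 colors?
A valid 4-coloring: color 1: [0, 2, 4, 7, 15]; color 2: [3, 9, 12, 16, 18]; color 3: [14].
(χ(G) = 3 ≤ 4.)

Yes, G is 4-colorable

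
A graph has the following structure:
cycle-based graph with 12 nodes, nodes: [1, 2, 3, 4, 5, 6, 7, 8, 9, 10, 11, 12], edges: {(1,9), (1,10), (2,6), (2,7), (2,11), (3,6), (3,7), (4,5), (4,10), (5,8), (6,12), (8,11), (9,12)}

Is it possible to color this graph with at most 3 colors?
A valid 3-coloring: color 1: [5, 6, 7, 9, 10, 11]; color 2: [1, 2, 3, 4, 8, 12].
(χ(G) = 2 ≤ 3.)

Yes, G is 3-colorable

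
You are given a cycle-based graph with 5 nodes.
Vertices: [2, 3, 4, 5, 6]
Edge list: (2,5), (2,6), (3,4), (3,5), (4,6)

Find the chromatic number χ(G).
Clique number ω(G) = 2 (lower bound: χ ≥ ω).
Odd cycle [3, 4, 6, 2, 5] needs 3 colors (χ ≥ 3).
The coloring below uses 3 colors, so χ(G) = 3.
A valid 3-coloring: color 1: [2, 3]; color 2: [4, 5]; color 3: [6].

χ(G) = 3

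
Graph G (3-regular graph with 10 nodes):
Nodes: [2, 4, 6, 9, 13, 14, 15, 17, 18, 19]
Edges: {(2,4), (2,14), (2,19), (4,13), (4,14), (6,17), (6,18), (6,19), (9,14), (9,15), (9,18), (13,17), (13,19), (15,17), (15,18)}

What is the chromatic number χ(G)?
Clique number ω(G) = 3 (lower bound: χ ≥ ω).
The clique on [2, 4, 14] has size 3, forcing χ ≥ 3, and the coloring below uses 3 colors, so χ(G) = 3.
A valid 3-coloring: color 1: [2, 6, 13, 15]; color 2: [4, 9, 17, 19]; color 3: [14, 18].

χ(G) = 3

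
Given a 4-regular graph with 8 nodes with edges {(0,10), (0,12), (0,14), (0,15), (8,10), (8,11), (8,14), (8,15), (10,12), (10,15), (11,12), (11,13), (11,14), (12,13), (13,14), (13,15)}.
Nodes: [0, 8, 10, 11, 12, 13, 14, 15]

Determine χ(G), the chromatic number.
Clique number ω(G) = 3 (lower bound: χ ≥ ω).
The clique on [0, 10, 12] has size 3, forcing χ ≥ 3, and the coloring below uses 3 colors, so χ(G) = 3.
A valid 3-coloring: color 1: [10, 11]; color 2: [0, 8, 13]; color 3: [12, 14, 15].

χ(G) = 3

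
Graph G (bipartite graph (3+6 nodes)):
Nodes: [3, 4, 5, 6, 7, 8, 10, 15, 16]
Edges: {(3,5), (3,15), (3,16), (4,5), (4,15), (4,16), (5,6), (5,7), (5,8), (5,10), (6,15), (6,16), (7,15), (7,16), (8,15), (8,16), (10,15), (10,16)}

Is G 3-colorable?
A valid 3-coloring: color 1: [5, 15, 16]; color 2: [3, 4, 6, 7, 8, 10].
(χ(G) = 2 ≤ 3.)

Yes, G is 3-colorable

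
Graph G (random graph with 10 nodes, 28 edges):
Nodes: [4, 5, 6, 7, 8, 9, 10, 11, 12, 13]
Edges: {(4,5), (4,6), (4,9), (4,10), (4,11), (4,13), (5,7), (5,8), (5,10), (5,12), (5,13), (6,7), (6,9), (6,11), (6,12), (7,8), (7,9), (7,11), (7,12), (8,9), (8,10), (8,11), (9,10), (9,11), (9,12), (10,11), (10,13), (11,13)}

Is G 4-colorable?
Odd cycle [4, 10, 8, 7, 6] needs 3 colors (χ ≥ 3).
Vertex 11 is adjacent to every vertex of [4, 6, 7, 8, 10], which already need 3 colors among themselves, so 11 needs a new color (χ ≥ 4).
Vertex 9 is adjacent to every vertex of [4, 6, 7, 8, 10, 11], which already need 4 colors among themselves, so 9 needs a new color (χ ≥ 5).
Hence χ(G) ≥ 5 > 4, so no proper 4-coloring exists.

No, G is not 4-colorable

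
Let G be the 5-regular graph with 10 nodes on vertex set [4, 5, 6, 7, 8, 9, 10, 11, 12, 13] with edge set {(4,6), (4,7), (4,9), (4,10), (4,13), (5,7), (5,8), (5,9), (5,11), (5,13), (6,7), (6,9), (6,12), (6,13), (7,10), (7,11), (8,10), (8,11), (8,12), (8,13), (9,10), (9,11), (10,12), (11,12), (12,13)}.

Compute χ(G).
χ(G) = 4

Clique number ω(G) = 3 (lower bound: χ ≥ ω).
Suppose a proper 3-coloring c exists. The clique [4, 6, 7] takes 3 distinct colors; by symmetry let c(4) = 1, c(6) = 2, c(7) = 3.
- Vertex 9: neighbors [4, 6] already have colors [1, 2] ⇒ c(9) = 3.
- Vertex 13: neighbors [4, 6] already have colors [1, 2] ⇒ c(13) = 3.
- Vertex 12: neighbors [6, 13] already have colors [2, 3] ⇒ c(12) = 1.
- Vertex 8: neighbors [12, 13] already have colors [1, 3] ⇒ c(8) = 2.
- Vertex 11: neighbors [12, 8, 7] already have colors [1, 2, 3] — all 3 colors blocked. Contradiction.
The forced assignments end in a contradiction, so G has no proper 3-coloring (χ ≥ 4).
The coloring below uses 4 colors, so χ(G) = 4.
A valid 4-coloring: color 1: [10, 11, 13]; color 2: [4, 5, 12]; color 3: [7, 8, 9]; color 4: [6].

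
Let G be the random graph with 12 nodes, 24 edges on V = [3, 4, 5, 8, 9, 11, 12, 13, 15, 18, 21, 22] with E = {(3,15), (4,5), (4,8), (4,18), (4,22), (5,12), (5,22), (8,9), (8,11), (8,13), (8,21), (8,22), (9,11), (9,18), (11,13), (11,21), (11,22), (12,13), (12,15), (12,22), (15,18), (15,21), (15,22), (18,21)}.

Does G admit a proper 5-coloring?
Yes, G is 5-colorable

A valid 5-coloring: color 1: [3, 8, 12, 18]; color 2: [9, 13, 21, 22]; color 3: [4, 11, 15]; color 4: [5].
(χ(G) = 4 ≤ 5.)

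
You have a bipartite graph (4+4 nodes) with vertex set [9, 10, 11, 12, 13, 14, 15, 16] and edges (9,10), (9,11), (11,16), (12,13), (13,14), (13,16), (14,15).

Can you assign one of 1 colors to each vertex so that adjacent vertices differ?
Edge (9,10) forces its endpoints to differ, so 1 color is not enough.

No, G is not 1-colorable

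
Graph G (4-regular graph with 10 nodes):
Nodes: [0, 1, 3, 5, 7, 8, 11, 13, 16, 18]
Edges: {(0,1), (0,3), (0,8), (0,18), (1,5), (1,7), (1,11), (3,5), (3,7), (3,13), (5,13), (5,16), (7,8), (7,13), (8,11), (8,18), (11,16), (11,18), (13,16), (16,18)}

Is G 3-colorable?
Yes, G is 3-colorable

A valid 3-coloring: color 1: [1, 13, 18]; color 2: [3, 8, 16]; color 3: [0, 5, 7, 11].
(χ(G) = 3 ≤ 3.)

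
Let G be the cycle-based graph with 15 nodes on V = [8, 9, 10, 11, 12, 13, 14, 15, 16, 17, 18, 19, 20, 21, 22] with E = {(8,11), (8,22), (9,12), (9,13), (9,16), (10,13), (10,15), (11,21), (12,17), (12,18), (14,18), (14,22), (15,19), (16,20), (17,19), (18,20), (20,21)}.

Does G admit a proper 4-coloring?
A valid 4-coloring: color 1: [9, 10, 11, 18, 19, 22]; color 2: [8, 12, 13, 14, 15, 20]; color 3: [16, 17, 21].
(χ(G) = 3 ≤ 4.)

Yes, G is 4-colorable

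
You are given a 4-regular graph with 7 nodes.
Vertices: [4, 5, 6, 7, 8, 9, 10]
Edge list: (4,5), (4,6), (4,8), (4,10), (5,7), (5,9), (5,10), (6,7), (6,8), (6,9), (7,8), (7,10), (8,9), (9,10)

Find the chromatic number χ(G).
χ(G) = 3

Clique number ω(G) = 3 (lower bound: χ ≥ ω).
The clique on [6, 8, 9] has size 3, forcing χ ≥ 3, and the coloring below uses 3 colors, so χ(G) = 3.
A valid 3-coloring: color 1: [8, 10]; color 2: [5, 6]; color 3: [4, 7, 9].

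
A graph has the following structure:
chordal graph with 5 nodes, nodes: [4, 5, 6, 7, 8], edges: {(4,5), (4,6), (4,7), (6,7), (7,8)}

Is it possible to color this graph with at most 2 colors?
No, G is not 2-colorable

The clique on vertices [4, 6, 7] has size 3 > 2, so it alone needs 3 colors.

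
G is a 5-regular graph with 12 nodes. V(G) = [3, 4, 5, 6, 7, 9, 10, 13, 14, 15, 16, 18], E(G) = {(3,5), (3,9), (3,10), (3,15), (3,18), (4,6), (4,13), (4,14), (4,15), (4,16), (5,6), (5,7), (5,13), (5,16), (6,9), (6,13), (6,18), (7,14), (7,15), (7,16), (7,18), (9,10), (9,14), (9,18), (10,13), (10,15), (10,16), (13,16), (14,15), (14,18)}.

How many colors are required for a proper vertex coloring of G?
Clique number ω(G) = 3 (lower bound: χ ≥ ω).
Suppose a proper 3-coloring c exists. The clique [3, 9, 10] takes 3 distinct colors; by symmetry let c(3) = 1, c(9) = 2, c(10) = 3.
- Vertex 15: neighbors [3, 10] already have colors [1, 3] ⇒ c(15) = 2.
- Vertex 18: neighbors [3, 9] already have colors [1, 2] ⇒ c(18) = 3.
- Vertex 6: neighbors [9, 18] already have colors [2, 3] ⇒ c(6) = 1.
- Vertex 4: neighbors [6, 15] already have colors [1, 2] ⇒ c(4) = 3.
- Vertex 7: neighbors [15, 18] already have colors [2, 3] ⇒ c(7) = 1.
- Vertex 14: neighbors [7, 9, 4] already have colors [1, 2, 3] — all 3 colors blocked. Contradiction.
The forced assignments end in a contradiction, so G has no proper 3-coloring (χ ≥ 4).
The coloring below uses 4 colors, so χ(G) = 4.
A valid 4-coloring: color 1: [5, 15, 18]; color 2: [4, 7, 10]; color 3: [3, 6, 14, 16]; color 4: [9, 13].

χ(G) = 4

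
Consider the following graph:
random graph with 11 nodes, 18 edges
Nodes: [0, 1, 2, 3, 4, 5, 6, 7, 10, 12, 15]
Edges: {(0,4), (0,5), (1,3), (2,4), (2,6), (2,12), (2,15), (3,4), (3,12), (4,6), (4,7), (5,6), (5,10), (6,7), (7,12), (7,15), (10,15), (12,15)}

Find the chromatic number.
χ(G) = 3

Clique number ω(G) = 3 (lower bound: χ ≥ ω).
The clique on [2, 4, 6] has size 3, forcing χ ≥ 3, and the coloring below uses 3 colors, so χ(G) = 3.
A valid 3-coloring: color 1: [1, 4, 5, 12]; color 2: [0, 2, 3, 7, 10]; color 3: [6, 15].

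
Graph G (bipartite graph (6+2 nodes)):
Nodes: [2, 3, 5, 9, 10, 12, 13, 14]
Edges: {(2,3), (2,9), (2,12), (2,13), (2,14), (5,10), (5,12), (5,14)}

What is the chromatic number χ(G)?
Clique number ω(G) = 2 (lower bound: χ ≥ ω).
The graph is bipartite (no odd cycle), so 2 colors suffice: χ(G) = 2.
A valid 2-coloring: color 1: [2, 5]; color 2: [3, 9, 10, 12, 13, 14].

χ(G) = 2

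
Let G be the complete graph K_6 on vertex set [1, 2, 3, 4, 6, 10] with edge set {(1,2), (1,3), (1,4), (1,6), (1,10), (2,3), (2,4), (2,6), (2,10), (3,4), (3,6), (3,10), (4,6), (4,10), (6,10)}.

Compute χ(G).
Clique number ω(G) = 6 (lower bound: χ ≥ ω).
The clique on [1, 2, 3, 4, 6, 10] has size 6, forcing χ ≥ 6, and the coloring below uses 6 colors, so χ(G) = 6.
A valid 6-coloring: color 1: [4]; color 2: [6]; color 3: [1]; color 4: [10]; color 5: [2]; color 6: [3].

χ(G) = 6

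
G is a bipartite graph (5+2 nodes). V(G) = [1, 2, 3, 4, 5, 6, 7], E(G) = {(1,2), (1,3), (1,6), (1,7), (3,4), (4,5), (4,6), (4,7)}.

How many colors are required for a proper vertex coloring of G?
χ(G) = 2

Clique number ω(G) = 2 (lower bound: χ ≥ ω).
The graph is bipartite (no odd cycle), so 2 colors suffice: χ(G) = 2.
A valid 2-coloring: color 1: [1, 4]; color 2: [2, 3, 5, 6, 7].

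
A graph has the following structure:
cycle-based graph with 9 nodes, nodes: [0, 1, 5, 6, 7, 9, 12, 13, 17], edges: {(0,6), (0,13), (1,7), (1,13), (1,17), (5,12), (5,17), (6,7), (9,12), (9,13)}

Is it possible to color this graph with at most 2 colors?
No, G is not 2-colorable

Odd cycle [7, 6, 0, 13, 1] needs 3 colors (χ ≥ 3).
Hence χ(G) ≥ 3 > 2, so no proper 2-coloring exists.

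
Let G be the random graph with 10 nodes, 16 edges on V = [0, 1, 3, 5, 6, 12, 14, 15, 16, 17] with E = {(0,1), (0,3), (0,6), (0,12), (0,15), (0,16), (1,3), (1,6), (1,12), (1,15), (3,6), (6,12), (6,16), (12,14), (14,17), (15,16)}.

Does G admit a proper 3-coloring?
The clique on vertices [0, 1, 3, 6] has size 4 > 3, so it alone needs 4 colors.

No, G is not 3-colorable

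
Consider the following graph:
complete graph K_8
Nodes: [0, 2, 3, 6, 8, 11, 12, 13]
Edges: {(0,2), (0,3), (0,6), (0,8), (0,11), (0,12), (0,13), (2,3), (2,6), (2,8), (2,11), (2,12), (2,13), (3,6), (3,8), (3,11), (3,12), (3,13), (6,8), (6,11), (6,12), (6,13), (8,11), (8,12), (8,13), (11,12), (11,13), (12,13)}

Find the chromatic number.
Clique number ω(G) = 8 (lower bound: χ ≥ ω).
The clique on [0, 2, 3, 6, 8, 11, 12, 13] has size 8, forcing χ ≥ 8, and the coloring below uses 8 colors, so χ(G) = 8.
A valid 8-coloring: color 1: [12]; color 2: [8]; color 3: [13]; color 4: [3]; color 5: [6]; color 6: [2]; color 7: [11]; color 8: [0].

χ(G) = 8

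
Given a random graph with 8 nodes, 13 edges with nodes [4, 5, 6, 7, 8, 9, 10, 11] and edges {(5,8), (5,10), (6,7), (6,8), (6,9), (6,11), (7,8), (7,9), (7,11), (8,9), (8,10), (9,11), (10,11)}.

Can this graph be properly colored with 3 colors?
No, G is not 3-colorable

The clique on vertices [6, 7, 8, 9] has size 4 > 3, so it alone needs 4 colors.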